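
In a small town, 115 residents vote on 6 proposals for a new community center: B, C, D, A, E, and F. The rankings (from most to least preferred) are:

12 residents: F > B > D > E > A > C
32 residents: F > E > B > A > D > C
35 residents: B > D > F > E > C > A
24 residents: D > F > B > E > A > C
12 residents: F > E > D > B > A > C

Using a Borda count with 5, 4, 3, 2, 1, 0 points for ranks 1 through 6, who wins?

B: 12·4 + 32·3 + 35·5 + 24·3 + 12·2 = 415
C: 12·0 + 32·0 + 35·1 + 24·0 + 12·0 = 35
D: 12·3 + 32·1 + 35·4 + 24·5 + 12·3 = 364
A: 12·1 + 32·2 + 35·0 + 24·1 + 12·1 = 112
E: 12·2 + 32·4 + 35·2 + 24·2 + 12·4 = 318
F: 12·5 + 32·5 + 35·3 + 24·4 + 12·5 = 481
F has the highest Borda score (481).

F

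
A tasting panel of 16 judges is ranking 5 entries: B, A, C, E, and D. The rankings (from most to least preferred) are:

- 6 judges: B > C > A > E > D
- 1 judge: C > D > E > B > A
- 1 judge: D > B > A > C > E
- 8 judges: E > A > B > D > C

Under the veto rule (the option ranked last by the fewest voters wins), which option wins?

B

Last-place votes: B 0, A 1, C 8, E 1, D 6.
B is ranked last by the fewest voters, so B wins.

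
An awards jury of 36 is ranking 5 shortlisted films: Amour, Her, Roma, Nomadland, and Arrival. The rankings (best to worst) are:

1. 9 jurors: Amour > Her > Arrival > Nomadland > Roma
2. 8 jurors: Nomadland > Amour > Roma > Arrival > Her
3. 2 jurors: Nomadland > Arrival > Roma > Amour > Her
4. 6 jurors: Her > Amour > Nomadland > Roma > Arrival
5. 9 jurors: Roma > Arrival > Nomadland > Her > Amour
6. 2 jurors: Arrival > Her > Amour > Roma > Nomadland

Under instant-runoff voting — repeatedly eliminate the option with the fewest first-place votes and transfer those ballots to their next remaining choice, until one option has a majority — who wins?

Nomadland

Round 1: Amour 9, Her 6, Roma 9, Nomadland 10, Arrival 2. Eliminate Arrival.
Round 2: Amour 9, Her 8, Roma 9, Nomadland 10. Eliminate Her.
Round 3: Amour 17, Roma 9, Nomadland 10. Eliminate Roma.
Round 4: Amour 17, Nomadland 19. Nomadland has a majority.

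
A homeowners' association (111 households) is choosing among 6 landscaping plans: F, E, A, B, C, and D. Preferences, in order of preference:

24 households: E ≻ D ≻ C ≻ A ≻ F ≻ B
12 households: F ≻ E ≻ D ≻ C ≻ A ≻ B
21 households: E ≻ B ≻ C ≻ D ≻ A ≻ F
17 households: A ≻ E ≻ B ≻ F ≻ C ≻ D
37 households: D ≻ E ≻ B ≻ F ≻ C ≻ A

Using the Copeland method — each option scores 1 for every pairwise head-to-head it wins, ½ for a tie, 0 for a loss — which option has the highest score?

F: beats C; loses to E, A, B, and D → score 1.
E: beats F, A, B, C, and D → score 5.
A: beats F; loses to E, B, C, and D → score 1.
B: beats F, A, and C; loses to E and D → score 3.
C: beats A; loses to F, E, B, and D → score 1.
D: beats F, A, B, and C; loses to E → score 4.
E has the best pairwise record.

E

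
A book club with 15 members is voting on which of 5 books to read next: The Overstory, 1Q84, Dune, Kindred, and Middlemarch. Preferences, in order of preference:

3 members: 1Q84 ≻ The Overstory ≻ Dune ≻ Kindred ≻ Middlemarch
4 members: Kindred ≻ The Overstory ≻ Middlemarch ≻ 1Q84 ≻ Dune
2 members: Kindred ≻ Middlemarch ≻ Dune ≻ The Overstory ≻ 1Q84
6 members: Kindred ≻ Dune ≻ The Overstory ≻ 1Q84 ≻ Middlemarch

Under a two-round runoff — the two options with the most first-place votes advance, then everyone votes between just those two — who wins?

Round 1 first-place votes: The Overstory 0, 1Q84 3, Dune 0, Kindred 12, Middlemarch 0.
Kindred and 1Q84 advance.
Runoff: Kindred is preferred to 1Q84 by 12 voters; 1Q84 by 3.
Kindred wins the runoff.

Kindred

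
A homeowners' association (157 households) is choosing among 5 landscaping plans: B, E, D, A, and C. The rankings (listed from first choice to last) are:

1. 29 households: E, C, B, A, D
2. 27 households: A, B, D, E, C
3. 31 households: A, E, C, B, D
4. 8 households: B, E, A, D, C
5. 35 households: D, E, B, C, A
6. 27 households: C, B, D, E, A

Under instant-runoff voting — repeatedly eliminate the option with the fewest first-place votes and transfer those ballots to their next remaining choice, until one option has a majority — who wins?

A

Round 1: B 8, E 29, D 35, A 58, C 27. Eliminate B.
Round 2: E 37, D 35, A 58, C 27. Eliminate C.
Round 3: E 37, D 62, A 58. Eliminate E.
Round 4: D 62, A 95. A has a majority.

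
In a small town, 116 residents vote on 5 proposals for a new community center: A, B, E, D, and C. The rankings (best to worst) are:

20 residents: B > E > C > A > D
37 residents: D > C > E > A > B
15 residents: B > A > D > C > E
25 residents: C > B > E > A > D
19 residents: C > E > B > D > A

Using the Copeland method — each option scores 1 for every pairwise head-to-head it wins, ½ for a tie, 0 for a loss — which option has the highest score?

A: beats D; loses to B, E, and C → score 1.
B: beats A, E, and D; loses to C → score 3.
E: beats A and D; loses to B and C → score 2.
D: loses to A, B, E, and C → score 0.
C: beats A, B, E, and D → score 4.
C has the best pairwise record.

C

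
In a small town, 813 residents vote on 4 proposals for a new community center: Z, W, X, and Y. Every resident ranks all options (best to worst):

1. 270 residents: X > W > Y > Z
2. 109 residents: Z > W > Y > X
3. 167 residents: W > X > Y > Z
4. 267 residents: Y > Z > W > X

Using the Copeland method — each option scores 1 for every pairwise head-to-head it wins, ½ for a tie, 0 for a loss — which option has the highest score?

Z: loses to W, X, and Y → score 0.
W: beats Z, X, and Y → score 3.
X: beats Z and Y; loses to W → score 2.
Y: beats Z; loses to W and X → score 1.
W has the best pairwise record.

W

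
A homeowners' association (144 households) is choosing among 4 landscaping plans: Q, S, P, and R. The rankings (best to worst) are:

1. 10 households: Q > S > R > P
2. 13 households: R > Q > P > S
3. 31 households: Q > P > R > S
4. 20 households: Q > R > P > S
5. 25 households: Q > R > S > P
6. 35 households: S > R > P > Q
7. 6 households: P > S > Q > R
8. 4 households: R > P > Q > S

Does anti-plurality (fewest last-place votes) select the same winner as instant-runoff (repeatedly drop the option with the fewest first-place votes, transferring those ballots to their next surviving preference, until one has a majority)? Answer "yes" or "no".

no

Anti-plurality — last-place votes: Q 35, S 68, P 35, R 6. Winner: R.
Instant-runoff — R1 Q 86, S 35, P 6, R 17 (Q winner). Winner: Q.
The two methods disagree.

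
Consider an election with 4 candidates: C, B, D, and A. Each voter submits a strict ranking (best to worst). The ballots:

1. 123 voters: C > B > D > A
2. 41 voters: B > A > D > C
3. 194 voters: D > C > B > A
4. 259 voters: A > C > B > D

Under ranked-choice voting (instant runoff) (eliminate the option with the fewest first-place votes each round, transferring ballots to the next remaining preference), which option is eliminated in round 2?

Round 1: C 123, B 41, D 194, A 259. Eliminate B.
Round 2: C 123, D 194, A 300. Eliminate C.

C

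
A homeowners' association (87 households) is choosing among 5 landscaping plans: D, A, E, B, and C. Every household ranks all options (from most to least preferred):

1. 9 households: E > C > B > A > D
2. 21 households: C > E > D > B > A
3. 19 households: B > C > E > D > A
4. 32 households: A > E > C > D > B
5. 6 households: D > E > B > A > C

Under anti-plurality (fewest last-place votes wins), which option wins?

Last-place votes: D 9, A 40, E 0, B 32, C 6.
E is ranked last by the fewest voters, so E wins.

E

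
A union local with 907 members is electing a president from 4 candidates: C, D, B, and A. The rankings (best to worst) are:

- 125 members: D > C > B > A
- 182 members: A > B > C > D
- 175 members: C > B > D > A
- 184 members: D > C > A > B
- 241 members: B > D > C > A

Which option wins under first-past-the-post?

D

First-place votes: C 175, D 309, B 241, A 182.
D has the most first-place votes.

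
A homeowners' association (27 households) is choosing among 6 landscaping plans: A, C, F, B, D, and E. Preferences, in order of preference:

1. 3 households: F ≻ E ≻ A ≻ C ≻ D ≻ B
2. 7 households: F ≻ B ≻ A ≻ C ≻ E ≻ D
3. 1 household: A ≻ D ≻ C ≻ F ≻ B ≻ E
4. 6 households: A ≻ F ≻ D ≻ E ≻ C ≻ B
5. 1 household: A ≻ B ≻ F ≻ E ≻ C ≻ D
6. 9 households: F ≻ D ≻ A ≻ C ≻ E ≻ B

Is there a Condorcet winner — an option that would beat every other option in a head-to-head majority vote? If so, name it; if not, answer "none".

F vs A: 19–8 for F.
F vs C: 26–1 for F.
F vs B: 26–1 for F.
F vs D: 26–1 for F.
F vs E: 27–0 for F.
F beats every other option head-to-head.

F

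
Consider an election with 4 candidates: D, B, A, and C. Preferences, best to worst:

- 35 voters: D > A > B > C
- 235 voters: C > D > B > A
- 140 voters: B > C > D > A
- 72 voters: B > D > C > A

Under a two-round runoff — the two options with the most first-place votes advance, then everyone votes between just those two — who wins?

B

Round 1 first-place votes: D 35, B 212, A 0, C 235.
C and B advance.
Runoff: C is preferred to B by 235 voters; B by 247.
B wins the runoff.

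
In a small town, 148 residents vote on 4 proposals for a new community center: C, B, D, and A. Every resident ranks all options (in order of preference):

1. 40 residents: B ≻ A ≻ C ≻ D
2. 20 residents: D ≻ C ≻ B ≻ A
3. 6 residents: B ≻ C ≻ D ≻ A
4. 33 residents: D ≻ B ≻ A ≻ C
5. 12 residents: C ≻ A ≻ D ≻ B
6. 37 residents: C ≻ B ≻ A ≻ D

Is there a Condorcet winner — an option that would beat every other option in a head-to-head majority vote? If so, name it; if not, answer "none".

B vs C: 79–69 for B.
B vs D: 83–65 for B.
B vs A: 136–12 for B.
B beats every other option head-to-head.

B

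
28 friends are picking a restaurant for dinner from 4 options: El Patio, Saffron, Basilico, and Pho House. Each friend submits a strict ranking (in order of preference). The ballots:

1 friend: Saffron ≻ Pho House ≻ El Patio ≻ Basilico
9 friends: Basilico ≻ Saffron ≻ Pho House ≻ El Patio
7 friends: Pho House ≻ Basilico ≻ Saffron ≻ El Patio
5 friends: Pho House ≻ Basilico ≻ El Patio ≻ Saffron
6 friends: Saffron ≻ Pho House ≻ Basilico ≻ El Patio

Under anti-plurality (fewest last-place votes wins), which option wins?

Pho House

Last-place votes: El Patio 22, Saffron 5, Basilico 1, Pho House 0.
Pho House is ranked last by the fewest voters, so Pho House wins.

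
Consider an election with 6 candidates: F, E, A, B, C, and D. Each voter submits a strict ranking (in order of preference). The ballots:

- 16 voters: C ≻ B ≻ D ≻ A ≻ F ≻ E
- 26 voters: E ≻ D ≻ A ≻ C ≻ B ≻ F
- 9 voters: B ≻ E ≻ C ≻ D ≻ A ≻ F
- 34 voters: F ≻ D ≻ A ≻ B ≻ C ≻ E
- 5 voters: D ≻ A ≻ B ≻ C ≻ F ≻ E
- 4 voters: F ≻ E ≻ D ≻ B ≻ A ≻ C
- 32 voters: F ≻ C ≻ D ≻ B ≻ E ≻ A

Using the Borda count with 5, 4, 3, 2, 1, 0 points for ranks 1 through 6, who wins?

D

F: 16·1 + 26·0 + 9·0 + 34·5 + 5·1 + 4·5 + 32·5 = 371
E: 16·0 + 26·5 + 9·4 + 34·0 + 5·0 + 4·4 + 32·1 = 214
A: 16·2 + 26·3 + 9·1 + 34·3 + 5·4 + 4·1 + 32·0 = 245
B: 16·4 + 26·1 + 9·5 + 34·2 + 5·3 + 4·2 + 32·2 = 290
C: 16·5 + 26·2 + 9·3 + 34·1 + 5·2 + 4·0 + 32·4 = 331
D: 16·3 + 26·4 + 9·2 + 34·4 + 5·5 + 4·3 + 32·3 = 439
D has the highest Borda score (439).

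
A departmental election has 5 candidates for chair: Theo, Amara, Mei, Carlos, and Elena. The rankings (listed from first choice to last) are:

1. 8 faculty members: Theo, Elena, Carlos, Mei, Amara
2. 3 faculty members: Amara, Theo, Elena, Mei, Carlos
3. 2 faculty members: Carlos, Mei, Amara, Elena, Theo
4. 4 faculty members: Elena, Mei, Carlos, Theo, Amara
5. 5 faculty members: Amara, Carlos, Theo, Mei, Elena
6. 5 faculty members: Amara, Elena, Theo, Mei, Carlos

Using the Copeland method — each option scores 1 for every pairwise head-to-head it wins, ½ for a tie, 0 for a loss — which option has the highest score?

Theo: beats Mei, Carlos, and Elena; loses to Amara → score 3.
Amara: beats Theo and Elena; loses to Mei and Carlos → score 2.
Mei: beats Amara; loses to Theo, Carlos, and Elena → score 1.
Carlos: beats Amara and Mei; loses to Theo and Elena → score 2.
Elena: beats Mei and Carlos; loses to Theo and Amara → score 2.
Theo has the best pairwise record.

Theo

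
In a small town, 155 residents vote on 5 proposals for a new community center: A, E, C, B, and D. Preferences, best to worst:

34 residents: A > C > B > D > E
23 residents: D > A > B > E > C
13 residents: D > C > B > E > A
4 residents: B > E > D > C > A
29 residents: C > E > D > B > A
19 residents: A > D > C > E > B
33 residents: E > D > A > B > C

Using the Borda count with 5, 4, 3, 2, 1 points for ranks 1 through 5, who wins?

D

A: 34·5 + 23·4 + 13·1 + 4·1 + 29·1 + 19·5 + 33·3 = 502
E: 34·1 + 23·2 + 13·2 + 4·4 + 29·4 + 19·2 + 33·5 = 441
C: 34·4 + 23·1 + 13·4 + 4·2 + 29·5 + 19·3 + 33·1 = 454
B: 34·3 + 23·3 + 13·3 + 4·5 + 29·2 + 19·1 + 33·2 = 373
D: 34·2 + 23·5 + 13·5 + 4·3 + 29·3 + 19·4 + 33·4 = 555
D has the highest Borda score (555).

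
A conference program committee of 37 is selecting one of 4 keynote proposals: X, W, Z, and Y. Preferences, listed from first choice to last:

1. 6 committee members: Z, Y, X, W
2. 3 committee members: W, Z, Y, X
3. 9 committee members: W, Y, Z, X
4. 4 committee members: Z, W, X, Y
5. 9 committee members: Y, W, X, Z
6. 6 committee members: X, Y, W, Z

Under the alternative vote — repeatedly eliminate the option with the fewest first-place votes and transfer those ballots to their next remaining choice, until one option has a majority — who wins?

Round 1: X 6, W 12, Z 10, Y 9. Eliminate X.
Round 2: W 12, Z 10, Y 15. Eliminate Z.
Round 3: W 16, Y 21. Y has a majority.

Y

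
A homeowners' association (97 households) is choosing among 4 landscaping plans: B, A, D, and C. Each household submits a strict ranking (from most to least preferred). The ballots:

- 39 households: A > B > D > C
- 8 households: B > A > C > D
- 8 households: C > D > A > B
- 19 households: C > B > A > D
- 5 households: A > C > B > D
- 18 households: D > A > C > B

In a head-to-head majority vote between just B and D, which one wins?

Voters preferring B to D: 71; preferring D to B: 26.
B wins the head-to-head.

B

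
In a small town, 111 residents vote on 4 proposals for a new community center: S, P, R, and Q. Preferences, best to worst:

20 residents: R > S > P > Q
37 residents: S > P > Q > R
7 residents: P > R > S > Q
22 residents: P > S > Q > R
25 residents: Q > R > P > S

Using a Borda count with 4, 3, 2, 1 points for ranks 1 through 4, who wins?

S: 20·3 + 37·4 + 7·2 + 22·3 + 25·1 = 313
P: 20·2 + 37·3 + 7·4 + 22·4 + 25·2 = 317
R: 20·4 + 37·1 + 7·3 + 22·1 + 25·3 = 235
Q: 20·1 + 37·2 + 7·1 + 22·2 + 25·4 = 245
P has the highest Borda score (317).

P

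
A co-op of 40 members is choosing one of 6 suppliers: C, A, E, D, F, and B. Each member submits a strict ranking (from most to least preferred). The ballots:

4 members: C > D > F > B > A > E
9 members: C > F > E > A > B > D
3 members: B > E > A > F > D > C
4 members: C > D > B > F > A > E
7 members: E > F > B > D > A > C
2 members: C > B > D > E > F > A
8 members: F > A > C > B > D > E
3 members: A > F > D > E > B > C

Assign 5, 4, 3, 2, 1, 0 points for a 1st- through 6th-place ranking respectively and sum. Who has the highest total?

F

C: 4·5 + 9·5 + 3·0 + 4·5 + 7·0 + 2·5 + 8·3 + 3·0 = 119
A: 4·1 + 9·2 + 3·3 + 4·1 + 7·1 + 2·0 + 8·4 + 3·5 = 89
E: 4·0 + 9·3 + 3·4 + 4·0 + 7·5 + 2·2 + 8·0 + 3·2 = 84
D: 4·4 + 9·0 + 3·1 + 4·4 + 7·2 + 2·3 + 8·1 + 3·3 = 72
F: 4·3 + 9·4 + 3·2 + 4·2 + 7·4 + 2·1 + 8·5 + 3·4 = 144
B: 4·2 + 9·1 + 3·5 + 4·3 + 7·3 + 2·4 + 8·2 + 3·1 = 92
F has the highest Borda score (144).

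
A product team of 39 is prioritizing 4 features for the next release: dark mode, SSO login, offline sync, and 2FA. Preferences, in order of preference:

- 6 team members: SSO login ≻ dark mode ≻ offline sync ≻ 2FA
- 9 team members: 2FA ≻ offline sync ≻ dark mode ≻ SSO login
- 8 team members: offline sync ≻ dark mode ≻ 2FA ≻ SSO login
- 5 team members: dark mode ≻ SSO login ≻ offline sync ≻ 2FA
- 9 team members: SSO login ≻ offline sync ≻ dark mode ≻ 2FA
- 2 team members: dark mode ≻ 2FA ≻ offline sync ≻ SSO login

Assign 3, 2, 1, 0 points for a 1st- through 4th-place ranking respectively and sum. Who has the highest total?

dark mode: 6·2 + 9·1 + 8·2 + 5·3 + 9·1 + 2·3 = 67
SSO login: 6·3 + 9·0 + 8·0 + 5·2 + 9·3 + 2·0 = 55
offline sync: 6·1 + 9·2 + 8·3 + 5·1 + 9·2 + 2·1 = 73
2FA: 6·0 + 9·3 + 8·1 + 5·0 + 9·0 + 2·2 = 39
offline sync has the highest Borda score (73).

offline sync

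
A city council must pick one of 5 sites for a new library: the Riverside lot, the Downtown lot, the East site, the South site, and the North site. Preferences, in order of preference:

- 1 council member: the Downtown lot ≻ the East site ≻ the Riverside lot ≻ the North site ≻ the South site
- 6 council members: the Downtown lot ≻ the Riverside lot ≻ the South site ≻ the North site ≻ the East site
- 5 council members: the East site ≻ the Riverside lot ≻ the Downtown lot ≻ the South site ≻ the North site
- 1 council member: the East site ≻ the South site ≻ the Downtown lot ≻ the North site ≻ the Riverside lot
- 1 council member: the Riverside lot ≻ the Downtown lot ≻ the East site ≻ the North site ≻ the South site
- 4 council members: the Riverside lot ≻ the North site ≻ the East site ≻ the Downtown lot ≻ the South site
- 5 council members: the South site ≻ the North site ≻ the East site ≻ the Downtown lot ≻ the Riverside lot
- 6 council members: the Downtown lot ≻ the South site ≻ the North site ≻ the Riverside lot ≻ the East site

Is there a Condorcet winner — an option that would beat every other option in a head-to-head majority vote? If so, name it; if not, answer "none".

none

Checking pairwise contests:
the Downtown lot beats the Riverside lot 19–10.
the East site beats the Downtown lot 15–14.
the Riverside lot beats the East site 17–12.
the Riverside lot beats the South site 17–12.
the Riverside lot beats the North site 17–12.
Every option loses at least one head-to-head, so there is no Condorcet winner.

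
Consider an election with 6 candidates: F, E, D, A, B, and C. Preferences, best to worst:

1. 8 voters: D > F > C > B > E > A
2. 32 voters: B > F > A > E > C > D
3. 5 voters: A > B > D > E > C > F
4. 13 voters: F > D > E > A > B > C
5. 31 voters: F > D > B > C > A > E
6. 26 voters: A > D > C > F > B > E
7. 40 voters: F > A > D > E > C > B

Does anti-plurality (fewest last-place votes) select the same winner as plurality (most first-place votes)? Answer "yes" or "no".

Anti-plurality — last-place votes: F 5, E 57, D 32, A 8, B 40, C 13. Winner: F.
Plurality — first-place votes: F 84, E 0, D 8, A 31, B 32, C 0. Winner: F.
The two methods agree.

yes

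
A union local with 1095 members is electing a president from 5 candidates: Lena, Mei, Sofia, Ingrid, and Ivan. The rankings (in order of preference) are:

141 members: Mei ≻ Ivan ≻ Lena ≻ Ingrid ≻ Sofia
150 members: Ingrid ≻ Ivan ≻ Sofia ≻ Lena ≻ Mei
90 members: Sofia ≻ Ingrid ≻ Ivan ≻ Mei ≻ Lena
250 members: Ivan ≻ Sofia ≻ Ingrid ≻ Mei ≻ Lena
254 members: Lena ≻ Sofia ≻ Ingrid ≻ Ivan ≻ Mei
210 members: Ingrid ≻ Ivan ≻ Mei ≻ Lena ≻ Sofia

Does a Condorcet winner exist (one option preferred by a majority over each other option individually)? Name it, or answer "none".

none

Checking pairwise contests:
Mei beats Lena 691–404.
Sofia beats Mei 744–351.
Lena beats Sofia 605–490.
Sofia beats Ingrid 594–501.
Ingrid beats Ivan 704–391.
Every option loses at least one head-to-head, so there is no Condorcet winner.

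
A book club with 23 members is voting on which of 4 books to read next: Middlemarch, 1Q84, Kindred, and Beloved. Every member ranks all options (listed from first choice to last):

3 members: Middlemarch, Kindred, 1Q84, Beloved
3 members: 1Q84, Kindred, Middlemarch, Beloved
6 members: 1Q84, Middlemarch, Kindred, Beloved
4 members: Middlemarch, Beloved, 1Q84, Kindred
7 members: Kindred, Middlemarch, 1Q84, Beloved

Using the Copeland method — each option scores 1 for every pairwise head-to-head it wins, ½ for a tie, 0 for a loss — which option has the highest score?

Middlemarch

Middlemarch: beats 1Q84, Kindred, and Beloved → score 3.
1Q84: beats Kindred and Beloved; loses to Middlemarch → score 2.
Kindred: beats Beloved; loses to Middlemarch and 1Q84 → score 1.
Beloved: loses to Middlemarch, 1Q84, and Kindred → score 0.
Middlemarch has the best pairwise record.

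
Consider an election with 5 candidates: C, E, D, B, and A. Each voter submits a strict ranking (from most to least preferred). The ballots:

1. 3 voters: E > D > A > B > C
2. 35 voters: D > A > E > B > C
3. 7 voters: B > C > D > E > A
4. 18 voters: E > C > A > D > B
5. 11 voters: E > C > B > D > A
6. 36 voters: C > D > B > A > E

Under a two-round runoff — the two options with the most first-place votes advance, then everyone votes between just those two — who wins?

C

Round 1 first-place votes: C 36, E 32, D 35, B 7, A 0.
C and D advance.
Runoff: C is preferred to D by 72 voters; D by 38.
C wins the runoff.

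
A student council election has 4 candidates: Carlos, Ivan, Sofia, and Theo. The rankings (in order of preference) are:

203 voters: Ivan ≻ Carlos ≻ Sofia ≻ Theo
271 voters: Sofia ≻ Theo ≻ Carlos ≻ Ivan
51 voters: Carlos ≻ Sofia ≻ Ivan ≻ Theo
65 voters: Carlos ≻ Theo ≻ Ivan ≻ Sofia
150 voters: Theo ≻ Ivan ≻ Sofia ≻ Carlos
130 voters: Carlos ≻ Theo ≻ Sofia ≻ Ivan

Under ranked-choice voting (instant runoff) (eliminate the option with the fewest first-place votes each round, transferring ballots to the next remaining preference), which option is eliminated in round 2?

Round 1: Carlos 246, Ivan 203, Sofia 271, Theo 150. Eliminate Theo.
Round 2: Carlos 246, Ivan 353, Sofia 271. Eliminate Carlos.

Carlos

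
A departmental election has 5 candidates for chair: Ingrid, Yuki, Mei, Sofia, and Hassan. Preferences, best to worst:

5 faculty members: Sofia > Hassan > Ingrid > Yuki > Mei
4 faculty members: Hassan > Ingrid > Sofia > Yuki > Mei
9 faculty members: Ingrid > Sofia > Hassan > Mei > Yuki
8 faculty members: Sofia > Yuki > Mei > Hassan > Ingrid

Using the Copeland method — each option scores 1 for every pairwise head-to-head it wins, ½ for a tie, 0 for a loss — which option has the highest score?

Sofia

Ingrid: beats Yuki and Mei; ties Sofia; loses to Hassan → score 2.5.
Yuki: beats Mei; loses to Ingrid, Sofia, and Hassan → score 1.
Mei: loses to Ingrid, Yuki, Sofia, and Hassan → score 0.
Sofia: beats Yuki, Mei, and Hassan; ties Ingrid → score 3.5.
Hassan: beats Ingrid, Yuki, and Mei; loses to Sofia → score 3.
Sofia has the best pairwise record.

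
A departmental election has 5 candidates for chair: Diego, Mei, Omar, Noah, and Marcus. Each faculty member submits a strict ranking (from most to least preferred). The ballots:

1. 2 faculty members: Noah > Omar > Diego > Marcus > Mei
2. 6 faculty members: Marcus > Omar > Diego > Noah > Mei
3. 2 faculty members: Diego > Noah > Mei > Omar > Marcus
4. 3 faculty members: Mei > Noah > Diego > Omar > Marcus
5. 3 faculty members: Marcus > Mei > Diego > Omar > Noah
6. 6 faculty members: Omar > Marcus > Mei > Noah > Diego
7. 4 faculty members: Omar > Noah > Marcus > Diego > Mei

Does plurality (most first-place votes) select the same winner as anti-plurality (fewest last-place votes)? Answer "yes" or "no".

Plurality — first-place votes: Diego 2, Mei 3, Omar 10, Noah 2, Marcus 9. Winner: Omar.
Anti-plurality — last-place votes: Diego 6, Mei 12, Omar 0, Noah 3, Marcus 5. Winner: Omar.
The two methods agree.

yes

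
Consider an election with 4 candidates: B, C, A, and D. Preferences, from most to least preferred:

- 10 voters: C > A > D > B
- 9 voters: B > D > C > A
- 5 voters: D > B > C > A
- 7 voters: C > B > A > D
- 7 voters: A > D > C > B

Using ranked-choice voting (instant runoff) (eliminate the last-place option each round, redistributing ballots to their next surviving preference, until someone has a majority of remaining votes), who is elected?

Round 1: B 9, C 17, A 7, D 5. Eliminate D.
Round 2: B 14, C 17, A 7. Eliminate A.
Round 3: B 14, C 24. C has a majority.

C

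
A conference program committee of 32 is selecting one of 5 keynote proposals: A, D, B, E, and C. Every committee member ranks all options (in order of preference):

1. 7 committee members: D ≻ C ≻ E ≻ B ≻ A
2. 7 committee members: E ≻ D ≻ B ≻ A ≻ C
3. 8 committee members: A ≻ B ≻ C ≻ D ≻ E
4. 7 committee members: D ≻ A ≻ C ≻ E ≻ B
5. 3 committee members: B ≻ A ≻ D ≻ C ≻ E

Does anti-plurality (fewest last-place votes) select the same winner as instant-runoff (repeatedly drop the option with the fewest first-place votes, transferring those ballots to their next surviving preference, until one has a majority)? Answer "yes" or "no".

Anti-plurality — last-place votes: A 7, D 0, B 7, E 11, C 7. Winner: D.
Instant-runoff — R1 A 8, D 14, B 3, E 7, C 0 (C out); R2 A 8, D 14, B 3, E 7 (B out); R3 A 11, D 14, E 7 (E out); R4 A 11, D 21 (D winner). Winner: D.
The two methods agree.

yes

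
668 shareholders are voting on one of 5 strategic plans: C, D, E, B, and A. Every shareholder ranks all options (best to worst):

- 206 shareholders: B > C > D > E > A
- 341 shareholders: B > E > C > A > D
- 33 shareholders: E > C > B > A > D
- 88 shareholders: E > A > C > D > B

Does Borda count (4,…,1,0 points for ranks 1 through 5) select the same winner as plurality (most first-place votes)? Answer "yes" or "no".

Borda — scores: C 1575, D 500, E 1713, B 2254, A 638. Winner: B.
Plurality — first-place votes: C 0, D 0, E 121, B 547, A 0. Winner: B.
The two methods agree.

yes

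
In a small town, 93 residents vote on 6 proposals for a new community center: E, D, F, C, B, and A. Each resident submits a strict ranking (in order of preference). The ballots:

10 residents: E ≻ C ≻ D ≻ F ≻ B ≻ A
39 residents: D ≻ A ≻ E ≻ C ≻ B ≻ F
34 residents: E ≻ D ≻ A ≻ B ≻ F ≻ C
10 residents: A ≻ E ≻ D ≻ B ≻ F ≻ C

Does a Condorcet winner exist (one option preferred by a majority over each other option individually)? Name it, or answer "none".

none

Checking pairwise contests:
A beats E 49–44.
E beats D 54–39.
E beats F 93–0.
E beats C 93–0.
E beats B 93–0.
D beats A 83–10.
Every option loses at least one head-to-head, so there is no Condorcet winner.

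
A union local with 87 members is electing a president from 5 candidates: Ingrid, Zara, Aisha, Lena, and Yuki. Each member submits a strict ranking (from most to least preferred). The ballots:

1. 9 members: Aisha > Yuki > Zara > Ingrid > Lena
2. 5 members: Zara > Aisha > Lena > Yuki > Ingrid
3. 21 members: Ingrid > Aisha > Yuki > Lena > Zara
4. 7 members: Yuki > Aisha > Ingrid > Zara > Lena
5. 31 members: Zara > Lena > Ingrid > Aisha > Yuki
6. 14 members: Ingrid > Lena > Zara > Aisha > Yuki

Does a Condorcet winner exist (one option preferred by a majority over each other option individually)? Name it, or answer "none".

Zara

Zara vs Ingrid: 45–42 for Zara.
Zara vs Aisha: 50–37 for Zara.
Zara vs Lena: 52–35 for Zara.
Zara vs Yuki: 50–37 for Zara.
Zara beats every other option head-to-head.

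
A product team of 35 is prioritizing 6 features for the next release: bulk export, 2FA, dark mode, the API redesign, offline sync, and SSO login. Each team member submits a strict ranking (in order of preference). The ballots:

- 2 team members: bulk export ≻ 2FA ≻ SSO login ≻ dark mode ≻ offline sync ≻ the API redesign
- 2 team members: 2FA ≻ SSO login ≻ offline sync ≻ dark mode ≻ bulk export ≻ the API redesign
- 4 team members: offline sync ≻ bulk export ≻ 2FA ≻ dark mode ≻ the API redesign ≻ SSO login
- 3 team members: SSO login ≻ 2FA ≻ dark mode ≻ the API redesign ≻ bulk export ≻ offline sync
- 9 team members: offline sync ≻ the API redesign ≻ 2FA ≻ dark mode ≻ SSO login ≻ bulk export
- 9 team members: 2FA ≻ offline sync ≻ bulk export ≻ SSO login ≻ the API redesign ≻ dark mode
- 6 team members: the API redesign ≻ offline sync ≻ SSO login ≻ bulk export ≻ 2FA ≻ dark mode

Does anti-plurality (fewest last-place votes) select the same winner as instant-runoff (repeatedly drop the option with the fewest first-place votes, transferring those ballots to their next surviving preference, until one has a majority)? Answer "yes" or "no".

no

Anti-plurality — last-place votes: bulk export 9, 2FA 0, dark mode 15, the API redesign 4, offline sync 3, SSO login 4. Winner: 2FA.
Instant-runoff — R1 bulk export 2, 2FA 11, dark mode 0, the API redesign 6, offline sync 13, SSO login 3 (dark mode out); R2 bulk export 2, 2FA 11, the API redesign 6, offline sync 13, SSO login 3 (bulk export out); R3 2FA 13, the API redesign 6, offline sync 13, SSO login 3 (SSO login out); R4 2FA 16, the API redesign 6, offline sync 13 (the API redesign out); R5 2FA 16, offline sync 19 (offline sync winner). Winner: offline sync.
The two methods disagree.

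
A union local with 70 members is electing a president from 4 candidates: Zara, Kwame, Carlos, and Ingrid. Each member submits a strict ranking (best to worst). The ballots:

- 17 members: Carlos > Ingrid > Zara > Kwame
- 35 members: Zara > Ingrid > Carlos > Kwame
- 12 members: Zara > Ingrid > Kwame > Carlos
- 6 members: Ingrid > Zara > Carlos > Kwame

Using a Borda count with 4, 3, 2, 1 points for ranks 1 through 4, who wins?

Zara

Zara: 17·2 + 35·4 + 12·4 + 6·3 = 240
Kwame: 17·1 + 35·1 + 12·2 + 6·1 = 82
Carlos: 17·4 + 35·2 + 12·1 + 6·2 = 162
Ingrid: 17·3 + 35·3 + 12·3 + 6·4 = 216
Zara has the highest Borda score (240).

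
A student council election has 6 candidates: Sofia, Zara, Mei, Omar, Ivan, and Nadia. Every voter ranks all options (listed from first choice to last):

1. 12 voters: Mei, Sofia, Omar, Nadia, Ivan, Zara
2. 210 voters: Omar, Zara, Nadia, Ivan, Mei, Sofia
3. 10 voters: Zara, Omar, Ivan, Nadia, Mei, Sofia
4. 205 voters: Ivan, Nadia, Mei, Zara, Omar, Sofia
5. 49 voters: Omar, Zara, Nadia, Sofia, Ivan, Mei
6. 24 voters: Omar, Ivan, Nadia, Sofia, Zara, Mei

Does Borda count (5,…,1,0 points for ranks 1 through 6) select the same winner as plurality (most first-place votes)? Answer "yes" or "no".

no

Borda — scores: Sofia 194, Zara 1520, Mei 895, Omar 1696, Ivan 1632, Nadia 1713. Winner: Nadia.
Plurality — first-place votes: Sofia 0, Zara 10, Mei 12, Omar 283, Ivan 205, Nadia 0. Winner: Omar.
The two methods disagree.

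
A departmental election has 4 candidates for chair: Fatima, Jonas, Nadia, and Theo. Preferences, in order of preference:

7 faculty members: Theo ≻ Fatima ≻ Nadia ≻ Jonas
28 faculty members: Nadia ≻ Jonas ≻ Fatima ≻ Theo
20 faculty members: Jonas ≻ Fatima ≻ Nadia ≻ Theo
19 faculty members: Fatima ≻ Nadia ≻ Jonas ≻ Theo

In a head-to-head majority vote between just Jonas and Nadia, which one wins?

Nadia

Voters preferring Jonas to Nadia: 20; preferring Nadia to Jonas: 54.
Nadia wins the head-to-head.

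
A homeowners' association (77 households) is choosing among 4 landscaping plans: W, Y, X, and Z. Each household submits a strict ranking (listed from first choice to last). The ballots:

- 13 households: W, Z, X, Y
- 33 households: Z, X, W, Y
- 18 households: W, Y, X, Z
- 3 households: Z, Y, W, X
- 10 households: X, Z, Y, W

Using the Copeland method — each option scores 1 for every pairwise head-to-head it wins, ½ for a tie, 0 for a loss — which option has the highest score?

W: beats Y; loses to X and Z → score 1.
Y: loses to W, X, and Z → score 0.
X: beats W and Y; loses to Z → score 2.
Z: beats W, Y, and X → score 3.
Z has the best pairwise record.

Z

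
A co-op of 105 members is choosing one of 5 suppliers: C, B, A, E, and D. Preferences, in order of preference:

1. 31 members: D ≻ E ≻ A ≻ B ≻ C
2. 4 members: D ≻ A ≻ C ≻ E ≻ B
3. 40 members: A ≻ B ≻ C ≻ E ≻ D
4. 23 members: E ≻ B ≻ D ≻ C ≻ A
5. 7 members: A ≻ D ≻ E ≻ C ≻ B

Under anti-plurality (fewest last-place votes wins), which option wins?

Last-place votes: C 31, B 11, A 23, E 0, D 40.
E is ranked last by the fewest voters, so E wins.

E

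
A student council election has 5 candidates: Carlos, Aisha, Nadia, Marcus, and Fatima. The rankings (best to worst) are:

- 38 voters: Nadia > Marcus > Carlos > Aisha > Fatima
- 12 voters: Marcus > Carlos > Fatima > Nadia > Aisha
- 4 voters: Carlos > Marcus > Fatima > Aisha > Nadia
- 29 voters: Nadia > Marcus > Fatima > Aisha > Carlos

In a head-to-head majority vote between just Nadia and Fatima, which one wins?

Nadia

Voters preferring Nadia to Fatima: 67; preferring Fatima to Nadia: 16.
Nadia wins the head-to-head.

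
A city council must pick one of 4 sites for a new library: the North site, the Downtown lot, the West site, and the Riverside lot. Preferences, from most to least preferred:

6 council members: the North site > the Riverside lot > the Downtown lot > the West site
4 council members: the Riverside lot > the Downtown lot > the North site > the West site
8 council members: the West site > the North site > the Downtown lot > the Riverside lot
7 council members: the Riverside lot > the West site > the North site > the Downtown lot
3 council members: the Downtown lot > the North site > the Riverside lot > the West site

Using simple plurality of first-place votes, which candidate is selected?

First-place votes: the North site 6, the Downtown lot 3, the West site 8, the Riverside lot 11.
the Riverside lot has the most first-place votes.

the Riverside lot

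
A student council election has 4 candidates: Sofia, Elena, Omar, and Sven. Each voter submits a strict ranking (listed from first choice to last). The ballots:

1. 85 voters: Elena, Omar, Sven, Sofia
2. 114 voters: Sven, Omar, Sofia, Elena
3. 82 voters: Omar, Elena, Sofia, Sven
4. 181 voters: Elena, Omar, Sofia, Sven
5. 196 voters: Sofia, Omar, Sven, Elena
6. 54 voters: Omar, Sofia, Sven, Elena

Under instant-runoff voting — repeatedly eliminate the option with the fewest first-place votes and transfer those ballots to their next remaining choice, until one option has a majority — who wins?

Round 1: Sofia 196, Elena 266, Omar 136, Sven 114. Eliminate Sven.
Round 2: Sofia 196, Elena 266, Omar 250. Eliminate Sofia.
Round 3: Elena 266, Omar 446. Omar has a majority.

Omar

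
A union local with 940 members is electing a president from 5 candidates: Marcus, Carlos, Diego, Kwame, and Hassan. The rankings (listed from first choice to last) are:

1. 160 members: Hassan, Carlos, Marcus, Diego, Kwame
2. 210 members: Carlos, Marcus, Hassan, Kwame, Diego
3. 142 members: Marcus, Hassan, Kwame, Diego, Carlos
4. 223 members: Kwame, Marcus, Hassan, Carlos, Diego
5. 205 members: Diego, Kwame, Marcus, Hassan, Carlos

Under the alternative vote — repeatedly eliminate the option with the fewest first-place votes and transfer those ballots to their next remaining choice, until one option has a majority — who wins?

Round 1: Marcus 142, Carlos 210, Diego 205, Kwame 223, Hassan 160. Eliminate Marcus.
Round 2: Carlos 210, Diego 205, Kwame 223, Hassan 302. Eliminate Diego.
Round 3: Carlos 210, Kwame 428, Hassan 302. Eliminate Carlos.
Round 4: Kwame 428, Hassan 512. Hassan has a majority.

Hassan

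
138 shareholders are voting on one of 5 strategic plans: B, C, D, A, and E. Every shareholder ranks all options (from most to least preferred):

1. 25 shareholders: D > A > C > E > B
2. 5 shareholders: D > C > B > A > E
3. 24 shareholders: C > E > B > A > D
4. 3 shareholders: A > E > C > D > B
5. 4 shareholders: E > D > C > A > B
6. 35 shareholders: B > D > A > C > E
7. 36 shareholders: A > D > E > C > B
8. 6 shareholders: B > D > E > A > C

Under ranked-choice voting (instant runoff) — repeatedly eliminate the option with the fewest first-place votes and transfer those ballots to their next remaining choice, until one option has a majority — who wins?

Round 1: B 41, C 24, D 30, A 39, E 4. Eliminate E.
Round 2: B 41, C 24, D 34, A 39. Eliminate C.
Round 3: B 65, D 34, A 39. Eliminate D.
Round 4: B 70, A 68. B has a majority.

B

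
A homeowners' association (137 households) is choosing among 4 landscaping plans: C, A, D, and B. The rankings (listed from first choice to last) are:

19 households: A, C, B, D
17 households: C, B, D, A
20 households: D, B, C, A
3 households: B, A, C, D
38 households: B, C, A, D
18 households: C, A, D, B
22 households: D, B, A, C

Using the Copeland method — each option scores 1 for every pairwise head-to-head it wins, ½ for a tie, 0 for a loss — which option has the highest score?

C: beats A and D; loses to B → score 2.
A: beats D; loses to C and B → score 1.
D: loses to C, A, and B → score 0.
B: beats C, A, and D → score 3.
B has the best pairwise record.

B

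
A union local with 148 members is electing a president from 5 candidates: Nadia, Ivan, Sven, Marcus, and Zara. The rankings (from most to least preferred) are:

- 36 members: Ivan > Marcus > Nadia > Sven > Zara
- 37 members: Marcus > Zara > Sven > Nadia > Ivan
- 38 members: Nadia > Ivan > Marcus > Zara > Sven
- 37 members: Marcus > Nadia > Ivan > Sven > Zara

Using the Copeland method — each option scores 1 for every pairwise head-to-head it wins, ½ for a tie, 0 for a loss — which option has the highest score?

Marcus

Nadia: beats Ivan, Sven, and Zara; loses to Marcus → score 3.
Ivan: beats Sven and Zara; ties Marcus; loses to Nadia → score 2.5.
Sven: loses to Nadia, Ivan, Marcus, and Zara → score 0.
Marcus: beats Nadia, Sven, and Zara; ties Ivan → score 3.5.
Zara: beats Sven; loses to Nadia, Ivan, and Marcus → score 1.
Marcus has the best pairwise record.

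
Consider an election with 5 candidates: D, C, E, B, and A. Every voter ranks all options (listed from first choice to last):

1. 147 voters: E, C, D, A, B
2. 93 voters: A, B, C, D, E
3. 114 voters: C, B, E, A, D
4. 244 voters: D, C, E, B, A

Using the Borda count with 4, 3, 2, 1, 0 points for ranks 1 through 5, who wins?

D: 147·2 + 93·1 + 114·0 + 244·4 = 1363
C: 147·3 + 93·2 + 114·4 + 244·3 = 1815
E: 147·4 + 93·0 + 114·2 + 244·2 = 1304
B: 147·0 + 93·3 + 114·3 + 244·1 = 865
A: 147·1 + 93·4 + 114·1 + 244·0 = 633
C has the highest Borda score (1815).

C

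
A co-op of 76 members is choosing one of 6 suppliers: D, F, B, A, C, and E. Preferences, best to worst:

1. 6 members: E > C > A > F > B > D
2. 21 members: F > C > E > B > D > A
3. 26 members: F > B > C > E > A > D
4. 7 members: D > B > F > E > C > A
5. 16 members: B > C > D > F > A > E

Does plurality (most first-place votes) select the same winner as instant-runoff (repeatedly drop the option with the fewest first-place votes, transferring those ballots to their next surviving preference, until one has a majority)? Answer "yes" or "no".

yes

Plurality — first-place votes: D 7, F 47, B 16, A 0, C 0, E 6. Winner: F.
Instant-runoff — R1 D 7, F 47, B 16, A 0, C 0, E 6 (F winner). Winner: F.
The two methods agree.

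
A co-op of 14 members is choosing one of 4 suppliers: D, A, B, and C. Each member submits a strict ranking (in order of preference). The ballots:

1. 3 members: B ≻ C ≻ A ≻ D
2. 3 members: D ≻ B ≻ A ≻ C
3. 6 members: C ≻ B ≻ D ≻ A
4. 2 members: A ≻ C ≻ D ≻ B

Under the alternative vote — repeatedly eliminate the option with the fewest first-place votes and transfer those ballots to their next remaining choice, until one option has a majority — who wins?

C

Round 1: D 3, A 2, B 3, C 6. Eliminate A.
Round 2: D 3, B 3, C 8. C has a majority.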